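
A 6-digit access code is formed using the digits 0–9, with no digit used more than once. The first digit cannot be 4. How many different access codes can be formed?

136080

The first digit has 10−1 = 9 choices (anything except 4).
The remaining 5 digits are filled from the other 9 symbols without repetition: 9 × 8 × 7 × 6 × 5 = 15120.
Total: 9 × 15120 = 136080.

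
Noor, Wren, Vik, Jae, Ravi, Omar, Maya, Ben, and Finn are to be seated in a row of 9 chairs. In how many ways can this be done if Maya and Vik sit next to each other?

80640

Treat {Maya, Vik} as a single unit. There are 8 units to order, and the pair itself can be ordered 2 ways.
So the count is 2·(8)! = 80640.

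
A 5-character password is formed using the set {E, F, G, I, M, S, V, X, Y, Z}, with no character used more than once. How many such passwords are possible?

Choose and order 5 of the 10 symbols: the first character has 10 options, the next 9, and so on down to 6.
That product is 10 × 9 × 8 × 7 × 6 = 30240.

30240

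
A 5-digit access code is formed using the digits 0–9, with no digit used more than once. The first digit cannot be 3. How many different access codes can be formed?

The first digit has 10−1 = 9 choices (anything except 3).
The remaining 4 digits are filled from the other 9 symbols without repetition: 9 × 8 × 7 × 6 = 3024.
Total: 9 × 3024 = 27216.

27216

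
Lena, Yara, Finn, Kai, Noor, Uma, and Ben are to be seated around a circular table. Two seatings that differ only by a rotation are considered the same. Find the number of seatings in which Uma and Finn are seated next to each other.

240

Glue Uma and Finn into a block (2 internal orders). Seating 6 units around a circle gives (5)! arrangements.
So 2 × (5)! = 2 × 120 = 240.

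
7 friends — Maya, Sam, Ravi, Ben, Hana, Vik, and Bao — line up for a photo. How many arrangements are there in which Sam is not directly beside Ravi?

There are 7! = 5040 arrangements in all. If Sam and Ravi are adjacent, merging them into one block gives 2·(6)! = 1440 arrangements.
Complementary counting: 5040 − 1440 = 3600.

3600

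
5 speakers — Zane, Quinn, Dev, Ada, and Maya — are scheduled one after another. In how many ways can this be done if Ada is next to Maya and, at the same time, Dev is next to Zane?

Treat {Ada,Maya} as one block (2 orders) and {Dev,Zane} as another (2 orders).
That leaves 3 units to arrange: 2 × 2 × 3! = 4 × 6 = 24.

24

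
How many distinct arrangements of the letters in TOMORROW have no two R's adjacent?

2520

Total arrangements of TOMORROW: 8!/(3!·2!) = 3360.
If the two R's are adjacent, glue them into one block, leaving 7 items to arrange: (7)!/(3!) = 840 ways.
Hence 3360 − 840 = 2520.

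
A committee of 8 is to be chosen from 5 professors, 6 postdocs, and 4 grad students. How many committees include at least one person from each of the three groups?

6216

Unrestricted: C(15,8) = 6435 ways to pick any 8 of the 15.
Subtract selections that omit an entire group: no professors → C(10,8) = 45; no postdocs → C(9,8) = 9; no grad students → C(11,8) = 165.
Add back selections omitting two groups (i.e. drawn from a single group): C(5,8) + C(6,8) + C(4,8) = 0.
By inclusion–exclusion: 6435 − 219 + 0 = 6216.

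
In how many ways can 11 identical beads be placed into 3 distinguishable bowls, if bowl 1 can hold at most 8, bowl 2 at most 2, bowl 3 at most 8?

21

By stars and bars, unrestricted non-negative solutions to x_1+…+x_3 = 11 number C(11+2,2) = 78.
Subtract solutions that violate a single cap (substitute x_i' = x_i − (cap_i+1)): x_1 ≥ 9 gives C(4,2) = 6; x_2 ≥ 3 gives C(10,2) = 45; x_3 ≥ 9 gives C(4,2) = 6. Together 57.
No two caps can be exceeded simultaneously, so the pair terms are all 0.
By inclusion–exclusion the count is 78 − 57 + 0 = 21.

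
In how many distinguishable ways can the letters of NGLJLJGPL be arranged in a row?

The 9 letters of NGLJLJGPL have repeats: G appearing twice, J appearing twice, and L appearing 3 times.
So there are 9! / (3!·2!·2!) = 15120 distinguishable arrangements.

15120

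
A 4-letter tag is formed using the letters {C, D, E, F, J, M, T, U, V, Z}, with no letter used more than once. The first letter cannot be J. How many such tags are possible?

4536

The first letter has 10−1 = 9 choices (anything except J).
The remaining 3 letters are filled from the other 9 symbols without repetition: 9 × 8 × 7 = 504.
Total: 9 × 504 = 4536.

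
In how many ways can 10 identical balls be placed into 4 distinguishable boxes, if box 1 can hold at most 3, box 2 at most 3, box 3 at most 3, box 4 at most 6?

44

Without the upper bounds there are C(13,3) = 286 ways to split 10 among 4 boxes.
Subtract solutions that violate a single cap (substitute x_i' = x_i − (cap_i+1)): x_1 ≥ 4 gives C(9,3) = 84; x_2 ≥ 4 gives C(9,3) = 84; x_3 ≥ 4 gives C(9,3) = 84; x_4 ≥ 7 gives C(6,3) = 20. Together 272.
Add back pairs where two caps are both exceeded: 10 + 10 + 0 + 10 + 0 + 0 = 30.
By inclusion–exclusion the count is 286 − 272 + 30 = 44.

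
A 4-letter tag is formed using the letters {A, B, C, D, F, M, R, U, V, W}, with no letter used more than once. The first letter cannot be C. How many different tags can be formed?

The first letter has 10−1 = 9 choices (anything except C).
The remaining 3 letters are filled from the other 9 symbols without repetition: 9 × 8 × 7 = 504.
Total: 9 × 504 = 4536.

4536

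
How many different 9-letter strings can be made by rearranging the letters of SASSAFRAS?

Letter multiplicities in SASSAFRAS: A×3, F×1, R×1, S×4.
So there are 9! / (4!·3!) = 2520 distinguishable arrangements.

2520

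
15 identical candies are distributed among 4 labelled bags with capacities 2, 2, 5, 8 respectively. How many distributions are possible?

By stars and bars, unrestricted non-negative solutions to x_1+…+x_4 = 15 number C(15+3,3) = 816.
Subtract solutions that violate a single cap (substitute x_i' = x_i − (cap_i+1)): x_1 ≥ 3 gives C(15,3) = 455; x_2 ≥ 3 gives C(15,3) = 455; x_3 ≥ 6 gives C(12,3) = 220; x_4 ≥ 9 gives C(9,3) = 84. Together 1214.
Add back pairs where two caps are both exceeded: 220 + 84 + 20 + 84 + 20 + 1 = 429.
Subtract triples: 20 + 1 + 0 + 0 = 21.
By inclusion–exclusion the count is 816 − 1214 + 429 − 21 = 10.

10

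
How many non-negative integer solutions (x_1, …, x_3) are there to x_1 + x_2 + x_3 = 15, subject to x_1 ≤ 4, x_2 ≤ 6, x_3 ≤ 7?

6

By stars and bars, unrestricted non-negative solutions to x_1+…+x_3 = 15 number C(15+2,2) = 136.
Subtract solutions that violate a single cap (substitute x_i' = x_i − (cap_i+1)): x_1 ≥ 5 gives C(12,2) = 66; x_2 ≥ 7 gives C(10,2) = 45; x_3 ≥ 8 gives C(9,2) = 36. Together 147.
Add back pairs where two caps are both exceeded: 10 + 6 + 1 = 17.
By inclusion–exclusion the count is 136 − 147 + 17 = 6.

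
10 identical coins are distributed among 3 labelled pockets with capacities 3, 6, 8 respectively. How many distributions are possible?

By stars and bars, unrestricted non-negative solutions to x_1+…+x_3 = 10 number C(10+2,2) = 66.
Subtract solutions that violate a single cap (substitute x_i' = x_i − (cap_i+1)): x_1 ≥ 4 gives C(8,2) = 28; x_2 ≥ 7 gives C(5,2) = 10; x_3 ≥ 9 gives C(3,2) = 3. Together 41.
No two caps can be exceeded simultaneously, so the pair terms are all 0.
By inclusion–exclusion the count is 66 − 41 + 0 = 25.

25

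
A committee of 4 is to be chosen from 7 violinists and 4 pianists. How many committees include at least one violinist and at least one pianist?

With no constraint there are C(11,4) = 330 possible selections.
Subtract selections that omit an entire group: no violinists → C(4,4) = 1; no pianists → C(7,4) = 35.
Both groups omitted at once is impossible, so 330 − 36 = 294.

294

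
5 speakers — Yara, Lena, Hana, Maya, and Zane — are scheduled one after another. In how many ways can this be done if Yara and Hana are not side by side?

Of the 5! = 120 arrangements, those with Yara and Hana adjacent number 2 × 4! = 48 (treat the pair as a block with 2 internal orders).
Complementary counting: 120 − 48 = 72.

72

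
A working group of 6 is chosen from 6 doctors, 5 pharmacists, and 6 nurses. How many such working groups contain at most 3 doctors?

Split by how many doctors are chosen (0 through 3).
Sum: C(6,0)·C(11,6) + C(6,1)·C(11,5) + C(6,2)·C(11,4) + C(6,3)·C(11,3) = 462 + 2772 + 4950 + 3300 = 11484.

11484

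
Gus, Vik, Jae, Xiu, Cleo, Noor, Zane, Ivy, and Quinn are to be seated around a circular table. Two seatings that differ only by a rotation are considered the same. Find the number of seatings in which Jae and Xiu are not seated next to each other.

30240

Without the restriction there are (8)! = 40320 seatings.
Seatings with Jae beside Xiu: treat them as a block with 2 internal orders, giving 2 × (7)! = 10080.
Subtracting, 40320 − 10080 = 30240.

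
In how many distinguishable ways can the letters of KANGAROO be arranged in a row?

KANGAROO has 8 letters with A appearing twice and O appearing twice.
So there are 8! / (2!·2!) = 10080 distinguishable arrangements.

10080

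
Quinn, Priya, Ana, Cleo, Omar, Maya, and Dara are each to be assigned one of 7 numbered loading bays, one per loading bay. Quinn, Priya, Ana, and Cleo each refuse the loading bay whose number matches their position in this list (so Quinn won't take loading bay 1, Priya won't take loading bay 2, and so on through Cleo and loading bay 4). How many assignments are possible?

2790

Let Aᵢ (for 1 ≤ i ≤ 4) be the placements that put person i in their forbidden loading bay. Any j of these fix j positions, leaving (7−j)! ways to fill the rest, and there are C(4,j) ways to pick which j.
By inclusion–exclusion, the number of valid placements is Σ_{j=0}^{4} (−1)^j C(4,j)·(7−j)!.
Computing: 5040 − 2880 + 720 − 96 + 6 = 2790.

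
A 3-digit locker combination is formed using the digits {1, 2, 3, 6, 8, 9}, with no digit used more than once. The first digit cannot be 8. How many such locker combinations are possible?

The first digit has 6−1 = 5 choices (anything except 8).
The remaining 2 digits are filled from the other 5 symbols without repetition: 5 × 4 = 20.
Total: 5 × 20 = 100.

100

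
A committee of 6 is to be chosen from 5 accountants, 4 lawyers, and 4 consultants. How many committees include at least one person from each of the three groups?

1520

With no constraint there are C(13,6) = 1716 possible selections.
Selections missing a whole group: no accountants → C(8,6) = 28; no lawyers → C(9,6) = 84; no consultants → C(9,6) = 84.
Add back selections omitting two groups (i.e. drawn from a single group): C(5,6) + C(4,6) + C(4,6) = 0.
By inclusion–exclusion: 1716 − 196 + 0 = 1520.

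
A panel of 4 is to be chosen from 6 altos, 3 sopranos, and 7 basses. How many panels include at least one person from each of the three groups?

Total 4-person selections from all 16: C(16,4) = 1820.
Selections missing a whole group: no altos → C(10,4) = 210; no sopranos → C(13,4) = 715; no basses → C(9,4) = 126.
Add back selections omitting two groups (i.e. drawn from a single group): C(6,4) + C(3,4) + C(7,4) = 50.
By inclusion–exclusion: 1820 − 1051 + 50 = 819.

819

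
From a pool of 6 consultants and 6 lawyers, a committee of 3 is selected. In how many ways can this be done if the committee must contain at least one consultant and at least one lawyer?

Unrestricted: C(12,3) = 220 ways to pick any 3 of the 12.
Selections missing a whole group: no consultants → C(6,3) = 20; no lawyers → C(6,3) = 20.
Both groups omitted at once is impossible, so 220 − 40 = 180.

180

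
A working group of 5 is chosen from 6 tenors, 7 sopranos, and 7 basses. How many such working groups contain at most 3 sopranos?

15028

Split by how many sopranos are chosen (0 through 3).
Sum: C(7,0)·C(13,5) + C(7,1)·C(13,4) + C(7,2)·C(13,3) + C(7,3)·C(13,2) = 1287 + 5005 + 6006 + 2730 = 15028.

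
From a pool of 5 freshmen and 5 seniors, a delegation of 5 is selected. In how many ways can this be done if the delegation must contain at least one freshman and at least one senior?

250

Unrestricted: C(10,5) = 252 ways to pick any 5 of the 10.
Subtract selections that omit an entire group: no freshmen → C(5,5) = 1; no seniors → C(5,5) = 1.
Both groups omitted at once is impossible, so 252 − 2 = 250.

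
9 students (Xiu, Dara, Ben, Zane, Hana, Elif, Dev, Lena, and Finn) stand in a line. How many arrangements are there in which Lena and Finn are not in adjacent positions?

282240

Of the 9! = 362880 arrangements, those with Lena and Finn adjacent number 2 × 8! = 80640 (treat the pair as a block with 2 internal orders).
So 362880 − 80640 = 282240 arrangements keep them apart.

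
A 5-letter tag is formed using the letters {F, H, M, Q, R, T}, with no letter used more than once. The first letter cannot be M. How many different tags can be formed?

600

The first letter has 6−1 = 5 choices (anything except M).
The remaining 4 letters are filled from the other 5 symbols without repetition: 5 × 4 × 3 × 2 = 120.
Total: 5 × 120 = 600.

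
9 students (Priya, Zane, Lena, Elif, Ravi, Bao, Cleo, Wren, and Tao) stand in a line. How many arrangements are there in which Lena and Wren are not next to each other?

282240

Of the 9! = 362880 arrangements, those with Lena and Wren adjacent number 2 × 8! = 80640 (treat the pair as a block with 2 internal orders).
So 362880 − 80640 = 282240 arrangements keep them apart.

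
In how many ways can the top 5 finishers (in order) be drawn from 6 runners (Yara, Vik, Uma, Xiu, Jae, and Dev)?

There are 6 choices for 1st place, 5 for 2nd, and so on down to 2 for position 5.
That gives 6 × 5 × 4 × 3 × 2 = 720.

720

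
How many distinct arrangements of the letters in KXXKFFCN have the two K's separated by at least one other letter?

Total arrangements of KXXKFFCN: 8!/(2!·2!·2!) = 5040.
If the two K's are adjacent, glue them into one block, leaving 7 items to arrange: (7)!/(2!·2!) = 1260 ways.
Hence 5040 − 1260 = 3780.

3780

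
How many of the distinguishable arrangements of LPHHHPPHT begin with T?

280

With the first slot taken by T, it remains to arrange the other 8 letters (LPHHHPPH).
Those 8 letters have H appearing 4 times and P appearing 3 times, giving (8)!/(4!·3!) = 280.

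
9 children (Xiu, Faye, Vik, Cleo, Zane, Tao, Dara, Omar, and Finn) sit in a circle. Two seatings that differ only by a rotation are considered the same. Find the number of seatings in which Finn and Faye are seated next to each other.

10080

Glue Finn and Faye into a block (2 internal orders). Seating 8 units around a circle gives (7)! arrangements.
So 2 × (7)! = 2 × 5040 = 10080.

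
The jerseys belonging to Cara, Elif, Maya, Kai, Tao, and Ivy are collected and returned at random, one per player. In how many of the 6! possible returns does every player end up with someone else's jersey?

Count assignments avoiding every fixed point. For any j of the 6 players fixed to their old jersey, the other 6−j can be arranged in (6−j)! ways.
By inclusion–exclusion this is Σ_{j=0}^{6} (−1)^j C(6,j)·(6−j)!.
Computing: 720 − 720 + 360 − 120 + 30 − 6 + 1 = 265.

265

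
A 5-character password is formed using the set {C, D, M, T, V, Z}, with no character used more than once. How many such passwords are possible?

This is a permutation of 5 out of 6: P(6,5) = 6!/1!.
6 × 5 × 4 × 3 × 2 = 720.

720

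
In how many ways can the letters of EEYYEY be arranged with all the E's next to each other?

Treat the 3 copies of E as a single block. The multiset to arrange is then {EEE, Y, Y, Y}, 4 items in all.
That gives (4)!/(3!) = 4 arrangements.

4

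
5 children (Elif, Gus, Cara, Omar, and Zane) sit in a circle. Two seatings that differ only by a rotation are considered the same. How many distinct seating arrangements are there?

24

Seat Elif anywhere (absorbing the rotational symmetry), then permute the other 4: (4)! = 24.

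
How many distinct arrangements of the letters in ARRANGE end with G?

180

With the last slot taken by G, it remains to arrange the other 6 letters (ARRANE).
Those 6 letters have A appearing twice and R appearing twice, giving (6)!/(2!·2!) = 180.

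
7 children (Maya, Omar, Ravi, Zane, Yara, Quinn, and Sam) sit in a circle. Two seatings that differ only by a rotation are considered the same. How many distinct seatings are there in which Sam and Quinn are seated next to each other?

240

Glue Sam and Quinn into a block (2 internal orders). Seating 6 units around a circle gives (5)! arrangements.
So 2 × (5)! = 2 × 120 = 240.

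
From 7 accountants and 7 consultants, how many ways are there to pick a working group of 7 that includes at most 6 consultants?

Split by how many consultants are chosen (0 through 6).
Sum: C(7,0)·C(7,7) + C(7,1)·C(7,6) + C(7,2)·C(7,5) + C(7,3)·C(7,4) + C(7,4)·C(7,3) + C(7,5)·C(7,2) + C(7,6)·C(7,1) = 1 + 49 + 441 + 1225 + 1225 + 441 + 49 = 3431.

3431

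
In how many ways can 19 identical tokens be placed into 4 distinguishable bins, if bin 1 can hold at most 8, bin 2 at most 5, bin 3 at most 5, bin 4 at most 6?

By stars and bars, unrestricted non-negative solutions to x_1+…+x_4 = 19 number C(19+3,3) = 1540.
Subtract solutions that violate a single cap (substitute x_i' = x_i − (cap_i+1)): x_1 ≥ 9 gives C(13,3) = 286; x_2 ≥ 6 gives C(16,3) = 560; x_3 ≥ 6 gives C(16,3) = 560; x_4 ≥ 7 gives C(15,3) = 455. Together 1861.
Add back pairs where two caps are both exceeded: 35 + 35 + 20 + 120 + 84 + 84 = 378.
Subtract triples: 0 + 0 + 0 + 1 = 1.
By inclusion–exclusion the count is 1540 − 1861 + 378 − 1 = 56.

56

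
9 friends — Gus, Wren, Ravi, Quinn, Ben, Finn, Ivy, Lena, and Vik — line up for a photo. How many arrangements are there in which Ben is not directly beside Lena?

There are 9! = 362880 arrangements in all. If Ben and Lena are adjacent, merging them into one block gives 2·(8)! = 80640 arrangements.
Complementary counting: 362880 − 80640 = 282240.

282240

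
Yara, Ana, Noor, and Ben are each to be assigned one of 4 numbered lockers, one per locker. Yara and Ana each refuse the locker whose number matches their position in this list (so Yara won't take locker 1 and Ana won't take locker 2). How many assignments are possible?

Let Aᵢ (for i ∈ {1, 2}) be the placements that put person i in their forbidden locker. Any j of these fix j positions, leaving (4−j)! ways to fill the rest, and there are C(2,j) ways to pick which j.
By inclusion–exclusion, the number of valid placements is Σ_{j=0}^{2} (−1)^j C(2,j)·(4−j)!.
Computing: 24 − 12 + 2 = 14.

14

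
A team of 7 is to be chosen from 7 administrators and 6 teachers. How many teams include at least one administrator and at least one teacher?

Unrestricted: C(13,7) = 1716 ways to pick any 7 of the 13.
Subtract selections that omit an entire group: no administrators → C(6,7) = 0; no teachers → C(7,7) = 1.
Both groups omitted at once is impossible, so 1716 − 1 = 1715.

1715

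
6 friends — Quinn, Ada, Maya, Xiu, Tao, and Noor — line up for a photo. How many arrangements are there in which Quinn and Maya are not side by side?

480

Of the 6! = 720 arrangements, those with Quinn and Maya adjacent number 2 × 5! = 240 (treat the pair as a block with 2 internal orders).
Complementary counting: 720 − 240 = 480.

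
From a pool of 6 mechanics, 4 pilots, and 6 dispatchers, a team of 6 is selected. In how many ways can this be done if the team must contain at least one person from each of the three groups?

6666

Unrestricted: C(16,6) = 8008 ways to pick any 6 of the 16.
Subtract selections that omit an entire group: no mechanics → C(10,6) = 210; no pilots → C(12,6) = 924; no dispatchers → C(10,6) = 210.
Add back selections omitting two groups (i.e. drawn from a single group): C(6,6) + C(4,6) + C(6,6) = 2.
By inclusion–exclusion: 8008 − 1344 + 2 = 6666.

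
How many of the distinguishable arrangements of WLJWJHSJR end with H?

Fix H in the last position and arrange the remaining 8 letters.
Those 8 letters have J appearing 3 times and W appearing twice, giving (8)!/(3!·2!) = 3360.

3360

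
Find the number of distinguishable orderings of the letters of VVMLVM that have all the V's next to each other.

Treat the 3 copies of V as a single block. The multiset to arrange is then {VVV, L, M, M}, 4 items in all.
That gives (4)!/(2!) = 12 arrangements.

12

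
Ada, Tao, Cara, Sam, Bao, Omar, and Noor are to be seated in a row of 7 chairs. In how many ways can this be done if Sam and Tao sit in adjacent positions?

Place the 5 others and the Sam-Tao pair as 6 objects in a line; the pair has 2 internal arrangements.
So the count is 2·(6)! = 1440.

1440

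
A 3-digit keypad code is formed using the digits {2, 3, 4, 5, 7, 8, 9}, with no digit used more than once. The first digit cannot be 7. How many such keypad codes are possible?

The first digit has 7−1 = 6 choices (anything except 7).
The remaining 2 digits are filled from the other 6 symbols without repetition: 6 × 5 = 30.
Total: 6 × 30 = 180.

180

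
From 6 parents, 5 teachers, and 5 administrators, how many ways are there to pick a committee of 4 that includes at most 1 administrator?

Split by how many administrators are chosen (0 through 1).
Sum: C(5,0)·C(11,4) + C(5,1)·C(11,3) = 330 + 825 = 1155.

1155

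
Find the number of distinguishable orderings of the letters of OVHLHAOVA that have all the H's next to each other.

Treat the 2 copies of H as a single block. The multiset to arrange is then {HH, A, A, L, O, O, V, V}, 8 items in all.
That gives (8)!/(2!·2!·2!) = 5040 arrangements.

5040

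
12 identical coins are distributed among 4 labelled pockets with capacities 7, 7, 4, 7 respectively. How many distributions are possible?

Ignoring the caps, the number of non-negative solutions to x_1+…+x_4 = 12 is C(15,3) = 455.
Subtract solutions that violate a single cap (substitute x_i' = x_i − (cap_i+1)): x_1 ≥ 8 gives C(7,3) = 35; x_2 ≥ 8 gives C(7,3) = 35; x_3 ≥ 5 gives C(10,3) = 120; x_4 ≥ 8 gives C(7,3) = 35. Together 225.
No two caps can be exceeded simultaneously, so the pair terms are all 0.
By inclusion–exclusion the count is 455 − 225 + 0 = 230.

230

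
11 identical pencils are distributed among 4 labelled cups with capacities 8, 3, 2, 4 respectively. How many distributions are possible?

Ignoring the caps, the number of non-negative solutions to x_1+…+x_4 = 11 is C(14,3) = 364.
Subtract solutions that violate a single cap (substitute x_i' = x_i − (cap_i+1)): x_1 ≥ 9 gives C(5,3) = 10; x_2 ≥ 4 gives C(10,3) = 120; x_3 ≥ 3 gives C(11,3) = 165; x_4 ≥ 5 gives C(9,3) = 84. Together 379.
Add back pairs where two caps are both exceeded: 0 + 0 + 0 + 35 + 10 + 20 = 65.
By inclusion–exclusion the count is 364 − 379 + 65 = 50.

50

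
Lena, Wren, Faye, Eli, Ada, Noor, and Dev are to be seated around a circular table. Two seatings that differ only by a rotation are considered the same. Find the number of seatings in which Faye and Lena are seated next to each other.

240

Glue Faye and Lena into a block (2 internal orders). Seating 6 units around a circle gives (5)! arrangements.
So 2 × (5)! = 2 × 120 = 240.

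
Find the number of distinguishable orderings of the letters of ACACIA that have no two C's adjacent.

There are 6!/(3!·2!) = 60 arrangements of ACACIA in total.
If the two C's are adjacent, glue them into one block, leaving 5 items to arrange: (5)!/(3!) = 20 ways.
Subtracting, 60 − 20 = 40 arrangements keep the C's apart.

40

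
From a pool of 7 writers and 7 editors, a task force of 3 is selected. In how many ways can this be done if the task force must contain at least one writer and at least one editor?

Total 3-person selections from all 14: C(14,3) = 364.
Selections missing a whole group: no writers → C(7,3) = 35; no editors → C(7,3) = 35.
Both groups omitted at once is impossible, so 364 − 70 = 294.

294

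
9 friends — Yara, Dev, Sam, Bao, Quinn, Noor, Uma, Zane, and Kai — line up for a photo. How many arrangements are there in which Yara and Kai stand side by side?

80640

Treat {Yara, Kai} as a single unit. There are 8 units to order, and the pair itself can be ordered 2 ways.
That gives 2 × 8! = 2 × 40320 = 80640.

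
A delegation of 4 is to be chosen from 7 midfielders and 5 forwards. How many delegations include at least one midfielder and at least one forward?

Unrestricted: C(12,4) = 495 ways to pick any 4 of the 12.
Selections missing a whole group: no midfielders → C(5,4) = 5; no forwards → C(7,4) = 35.
Both groups omitted at once is impossible, so 495 − 40 = 455.

455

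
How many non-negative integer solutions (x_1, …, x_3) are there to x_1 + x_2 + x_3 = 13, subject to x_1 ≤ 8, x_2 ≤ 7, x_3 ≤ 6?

41

Ignoring the caps, the number of non-negative solutions to x_1+…+x_3 = 13 is C(15,2) = 105.
Subtract solutions that violate a single cap (substitute x_i' = x_i − (cap_i+1)): x_1 ≥ 9 gives C(6,2) = 15; x_2 ≥ 8 gives C(7,2) = 21; x_3 ≥ 7 gives C(8,2) = 28. Together 64.
No two caps can be exceeded simultaneously, so the pair terms are all 0.
By inclusion–exclusion the count is 105 − 64 + 0 = 41.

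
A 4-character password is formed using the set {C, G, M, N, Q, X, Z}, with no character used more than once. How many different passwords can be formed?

840

This is a permutation of 4 out of 7: P(7,4) = 7!/3!.
7 × 6 × 5 × 4 = 840.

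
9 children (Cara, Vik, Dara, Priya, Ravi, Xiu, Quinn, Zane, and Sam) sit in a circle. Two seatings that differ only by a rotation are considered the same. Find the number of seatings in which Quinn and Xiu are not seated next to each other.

30240

Without the restriction there are (8)! = 40320 seatings.
Those with Quinn next to Xiu: fuse the pair into one unit and seat 8 units around a circle — 2·(7)! = 10080.
Subtracting, 40320 − 10080 = 30240.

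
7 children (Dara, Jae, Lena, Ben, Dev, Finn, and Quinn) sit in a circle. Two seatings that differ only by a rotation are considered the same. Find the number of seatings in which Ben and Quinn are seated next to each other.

240

Treat {Ben, Quinn} as one unit (2 internal orders) and seat the resulting 6 units around the table: (5)! circular arrangements.
So 2 × (5)! = 2 × 120 = 240.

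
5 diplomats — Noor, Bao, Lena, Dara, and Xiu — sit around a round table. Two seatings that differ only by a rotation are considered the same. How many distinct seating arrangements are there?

24

Around a circle, 5 distinct people have 5!/5 = (4)! = 24 rotationally distinct seatings.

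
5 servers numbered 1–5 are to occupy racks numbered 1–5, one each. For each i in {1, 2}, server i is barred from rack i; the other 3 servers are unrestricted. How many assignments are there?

Let Aᵢ (for i ∈ {1, 2}) be the placements that put server i in its forbidden rack. Any j of these fix j positions, leaving (5−j)! ways to fill the rest, and there are C(2,j) ways to pick which j.
By inclusion–exclusion, the number of valid placements is Σ_{j=0}^{2} (−1)^j C(2,j)·(5−j)!.
Computing: 120 − 48 + 6 = 78.

78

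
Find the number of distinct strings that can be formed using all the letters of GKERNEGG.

3360

Letter multiplicities in GKERNEGG: E×2, G×3, K×1, N×1, R×1.
So there are 8! / (3!·2!) = 3360 distinguishable arrangements.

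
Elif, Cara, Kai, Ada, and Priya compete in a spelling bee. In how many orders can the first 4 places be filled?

120

There are 5 choices for 1st place, 4 for 2nd, and so on down to 2 for position 4.
That gives 5 × 4 × 3 × 2 = 120.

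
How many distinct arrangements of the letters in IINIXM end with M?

Fix M in the last position and arrange the remaining 5 letters.
Those 5 letters have I appearing 3 times, giving (5)!/(3!) = 20.

20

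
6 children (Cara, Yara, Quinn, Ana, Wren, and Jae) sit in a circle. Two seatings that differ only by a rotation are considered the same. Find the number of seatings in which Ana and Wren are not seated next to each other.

72

All circular seatings of 6 people number (5)! = 120.
Seatings with Ana beside Wren: treat them as a block with 2 internal orders, giving 2 × (4)! = 48.
Subtracting, 120 − 48 = 72.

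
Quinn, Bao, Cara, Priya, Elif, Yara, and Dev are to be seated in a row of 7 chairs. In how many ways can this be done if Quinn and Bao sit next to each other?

Place the 5 others and the Quinn-Bao pair as 6 objects in a line; the pair has 2 internal arrangements.
So the count is 2·(6)! = 1440.

1440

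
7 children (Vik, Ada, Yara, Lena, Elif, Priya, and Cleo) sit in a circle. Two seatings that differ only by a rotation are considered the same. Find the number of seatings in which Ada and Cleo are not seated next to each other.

All circular seatings of 7 people number (6)! = 720.
Seatings with Ada beside Cleo: treat them as a block with 2 internal orders, giving 2 × (5)! = 240.
Subtracting, 720 − 240 = 480.

480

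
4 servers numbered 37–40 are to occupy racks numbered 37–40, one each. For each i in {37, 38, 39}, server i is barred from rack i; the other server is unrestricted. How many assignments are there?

Let Aᵢ (for i ∈ {37, 38, 39}) be the placements that put server i in its forbidden rack. Any j of these fix j positions, leaving (4−j)! ways to fill the rest, and there are C(3,j) ways to pick which j.
By inclusion–exclusion, the number of valid placements is Σ_{j=0}^{3} (−1)^j C(3,j)·(4−j)!.
Computing: 24 − 18 + 6 − 1 = 11.

11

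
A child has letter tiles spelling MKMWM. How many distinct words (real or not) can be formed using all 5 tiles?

Letter multiplicities in MKMWM: K×1, M×3, W×1.
Dividing 5! = 120 by 3! = 6 for the repeated letters gives 20.

20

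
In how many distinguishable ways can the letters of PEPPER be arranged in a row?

60

Letter multiplicities in PEPPER: E×2, P×3, R×1.
So there are 6! / (3!·2!) = 60 distinguishable arrangements.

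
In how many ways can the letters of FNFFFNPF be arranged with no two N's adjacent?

126

There are 8!/(5!·2!) = 168 arrangements of FNFFFNPF in total.
Arrangements with the N's together: treat NN as one letter, giving (7)!/(5!) = 42.
Hence 168 − 42 = 126.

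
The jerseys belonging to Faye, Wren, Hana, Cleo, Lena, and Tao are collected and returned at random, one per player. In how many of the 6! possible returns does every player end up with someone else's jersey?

Let Aᵢ be the assignments in which player i gets their old jersey. We want the size of the complement of A₁∪…∪A_6.
By inclusion–exclusion this is Σ_{j=0}^{6} (−1)^j C(6,j)·(6−j)!.
Computing: 720 − 720 + 360 − 120 + 30 − 6 + 1 = 265.

265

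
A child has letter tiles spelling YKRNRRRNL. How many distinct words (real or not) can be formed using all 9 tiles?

Letter multiplicities in YKRNRRRNL: K×1, L×1, N×2, R×4, Y×1.
The number of distinct arrangements is 9!/(4!·2!) = 362880/48 = 7560.

7560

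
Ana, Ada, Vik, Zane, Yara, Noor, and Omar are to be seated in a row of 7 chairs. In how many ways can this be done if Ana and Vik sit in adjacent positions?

Glue Ana and Vik into one block (2 internal orders), leaving 6 units to arrange in a row.
That gives 2 × 6! = 2 × 720 = 1440.

1440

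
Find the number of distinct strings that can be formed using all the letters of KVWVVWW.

Letter multiplicities in KVWVVWW: K×1, V×3, W×3.
The number of distinct arrangements is 7!/(3!·3!) = 5040/36 = 140.

140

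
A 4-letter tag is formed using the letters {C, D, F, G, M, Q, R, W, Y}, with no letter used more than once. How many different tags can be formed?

3024

This is a permutation of 4 out of 9: P(9,4) = 9!/5!.
9 × 8 × 7 × 6 = 3024.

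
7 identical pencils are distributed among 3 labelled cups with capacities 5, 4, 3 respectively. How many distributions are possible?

Without the upper bounds there are C(9,2) = 36 ways to split 7 among 3 cups.
Subtract solutions that violate a single cap (substitute x_i' = x_i − (cap_i+1)): x_1 ≥ 6 gives C(3,2) = 3; x_2 ≥ 5 gives C(4,2) = 6; x_3 ≥ 4 gives C(5,2) = 10. Together 19.
No two caps can be exceeded simultaneously, so the pair terms are all 0.
By inclusion–exclusion the count is 36 − 19 + 0 = 17.

17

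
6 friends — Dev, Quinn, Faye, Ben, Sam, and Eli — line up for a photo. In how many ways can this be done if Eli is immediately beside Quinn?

Glue Eli and Quinn into one block (2 internal orders), leaving 5 units to arrange in a row.
That gives 2 × 5! = 2 × 120 = 240.

240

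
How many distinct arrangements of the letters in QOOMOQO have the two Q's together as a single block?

Treat the 2 copies of Q as a single block. The multiset to arrange is then {QQ, M, O, O, O, O}, 6 items in all.
That gives (6)!/(4!) = 30 arrangements.

30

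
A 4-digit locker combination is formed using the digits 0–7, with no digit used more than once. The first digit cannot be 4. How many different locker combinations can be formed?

The first digit has 8−1 = 7 choices (anything except 4).
The remaining 3 digits are filled from the other 7 symbols without repetition: 7 × 6 × 5 = 210.
Total: 7 × 210 = 1470.

1470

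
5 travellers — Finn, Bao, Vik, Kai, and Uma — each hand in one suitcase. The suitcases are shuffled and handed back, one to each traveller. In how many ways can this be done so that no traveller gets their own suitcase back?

This is the derangement count D_5: permutations of 5 items with no fixed point.
By inclusion–exclusion this is Σ_{j=0}^{5} (−1)^j C(5,j)·(5−j)!.
Computing: 120 − 120 + 60 − 20 + 5 − 1 = 44.

44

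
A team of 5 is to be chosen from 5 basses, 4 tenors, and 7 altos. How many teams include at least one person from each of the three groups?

3010

Unrestricted: C(16,5) = 4368 ways to pick any 5 of the 16.
Subtract selections that omit an entire group: no basses → C(11,5) = 462; no tenors → C(12,5) = 792; no altos → C(9,5) = 126.
Add back selections omitting two groups (i.e. drawn from a single group): C(5,5) + C(4,5) + C(7,5) = 22.
By inclusion–exclusion: 4368 − 1380 + 22 = 3010.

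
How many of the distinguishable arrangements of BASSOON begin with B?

180

With the first slot taken by B, it remains to arrange the other 6 letters (ASSOON).
Those 6 letters have O appearing twice and S appearing twice, giving (6)!/(2!·2!) = 180.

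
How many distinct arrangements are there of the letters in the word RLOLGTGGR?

15120

The 9 letters of RLOLGTGGR have repeats: G appearing 3 times, L appearing twice, and R appearing twice.
Dividing 9! = 362880 by 3!·2!·2! = 24 for the repeated letters gives 15120.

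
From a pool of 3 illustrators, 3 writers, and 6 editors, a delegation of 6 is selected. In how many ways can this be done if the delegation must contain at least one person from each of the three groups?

756

Total 6-person selections from all 12: C(12,6) = 924.
Selections missing a whole group: no illustrators → C(9,6) = 84; no writers → C(9,6) = 84; no editors → C(6,6) = 1.
Add back selections omitting two groups (i.e. drawn from a single group): C(3,6) + C(3,6) + C(6,6) = 1.
By inclusion–exclusion: 924 − 169 + 1 = 756.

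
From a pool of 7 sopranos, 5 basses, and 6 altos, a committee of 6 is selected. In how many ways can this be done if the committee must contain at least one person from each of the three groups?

With no constraint there are C(18,6) = 18564 possible selections.
Subtract selections that omit an entire group: no sopranos → C(11,6) = 462; no basses → C(13,6) = 1716; no altos → C(12,6) = 924.
Add back selections omitting two groups (i.e. drawn from a single group): C(7,6) + C(5,6) + C(6,6) = 8.
By inclusion–exclusion: 18564 − 3102 + 8 = 15470.

15470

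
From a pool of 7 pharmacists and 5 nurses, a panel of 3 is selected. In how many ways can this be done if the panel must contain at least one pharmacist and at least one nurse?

175

Unrestricted: C(12,3) = 220 ways to pick any 3 of the 12.
Subtract selections that omit an entire group: no pharmacists → C(5,3) = 10; no nurses → C(7,3) = 35.
Both groups omitted at once is impossible, so 220 − 45 = 175.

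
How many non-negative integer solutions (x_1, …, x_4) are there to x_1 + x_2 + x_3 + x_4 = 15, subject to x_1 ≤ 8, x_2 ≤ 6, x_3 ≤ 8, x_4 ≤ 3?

174

Ignoring the caps, the number of non-negative solutions to x_1+…+x_4 = 15 is C(18,3) = 816.
Subtract solutions that violate a single cap (substitute x_i' = x_i − (cap_i+1)): x_1 ≥ 9 gives C(9,3) = 84; x_2 ≥ 7 gives C(11,3) = 165; x_3 ≥ 9 gives C(9,3) = 84; x_4 ≥ 4 gives C(14,3) = 364. Together 697.
Add back pairs where two caps are both exceeded: 0 + 0 + 10 + 0 + 35 + 10 = 55.
By inclusion–exclusion the count is 816 − 697 + 55 = 174.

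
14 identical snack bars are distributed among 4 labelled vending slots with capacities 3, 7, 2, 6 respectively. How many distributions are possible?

30

Without the upper bounds there are C(17,3) = 680 ways to split 14 among 4 vending slots.
Subtract solutions that violate a single cap (substitute x_i' = x_i − (cap_i+1)): x_1 ≥ 4 gives C(13,3) = 286; x_2 ≥ 8 gives C(9,3) = 84; x_3 ≥ 3 gives C(14,3) = 364; x_4 ≥ 7 gives C(10,3) = 120. Together 854.
Add back pairs where two caps are both exceeded: 10 + 120 + 20 + 20 + 0 + 35 = 205.
Subtract triples: 0 + 0 + 1 + 0 = 1.
By inclusion–exclusion the count is 680 − 854 + 205 − 1 = 30.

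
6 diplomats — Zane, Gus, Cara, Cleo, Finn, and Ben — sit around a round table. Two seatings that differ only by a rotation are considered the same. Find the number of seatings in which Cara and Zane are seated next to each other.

Glue Cara and Zane into a block (2 internal orders). Seating 5 units around a circle gives (4)! arrangements.
So 2 × (4)! = 2 × 24 = 48.

48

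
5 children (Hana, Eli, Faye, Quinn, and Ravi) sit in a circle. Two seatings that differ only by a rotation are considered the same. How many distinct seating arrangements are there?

Around a circle, 5 distinct people have 5!/5 = (4)! = 24 rotationally distinct seatings.

24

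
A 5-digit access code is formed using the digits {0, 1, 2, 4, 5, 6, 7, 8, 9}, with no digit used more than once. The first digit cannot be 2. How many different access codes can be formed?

The first digit has 9−1 = 8 choices (anything except 2).
The remaining 4 digits are filled from the other 8 symbols without repetition: 8 × 7 × 6 × 5 = 1680.
Total: 8 × 1680 = 13440.

13440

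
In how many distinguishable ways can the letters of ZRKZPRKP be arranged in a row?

2520

ZRKZPRKP has 8 letters with K appearing twice, P appearing twice, R appearing twice, and Z appearing twice.
The number of distinct arrangements is 8!/(2!·2!·2!·2!) = 40320/16 = 2520.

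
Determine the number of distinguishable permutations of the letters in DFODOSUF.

5040

The 8 letters of DFODOSUF have repeats: D appearing twice, F appearing twice, and O appearing twice.
Dividing 8! = 40320 by 2!·2!·2! = 8 for the repeated letters gives 5040.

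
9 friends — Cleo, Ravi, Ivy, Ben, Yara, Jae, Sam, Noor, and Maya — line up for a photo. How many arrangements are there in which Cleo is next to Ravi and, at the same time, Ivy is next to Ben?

20160

Treat {Cleo,Ravi} as one block (2 orders) and {Ivy,Ben} as another (2 orders).
That leaves 7 units to arrange: 2 × 2 × 7! = 4 × 5040 = 20160.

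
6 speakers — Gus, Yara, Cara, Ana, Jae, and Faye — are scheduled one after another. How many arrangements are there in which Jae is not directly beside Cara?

There are 6! = 720 arrangements in all. If Jae and Cara are adjacent, merging them into one block gives 2·(5)! = 240 arrangements.
So 720 − 240 = 480 arrangements keep them apart.

480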